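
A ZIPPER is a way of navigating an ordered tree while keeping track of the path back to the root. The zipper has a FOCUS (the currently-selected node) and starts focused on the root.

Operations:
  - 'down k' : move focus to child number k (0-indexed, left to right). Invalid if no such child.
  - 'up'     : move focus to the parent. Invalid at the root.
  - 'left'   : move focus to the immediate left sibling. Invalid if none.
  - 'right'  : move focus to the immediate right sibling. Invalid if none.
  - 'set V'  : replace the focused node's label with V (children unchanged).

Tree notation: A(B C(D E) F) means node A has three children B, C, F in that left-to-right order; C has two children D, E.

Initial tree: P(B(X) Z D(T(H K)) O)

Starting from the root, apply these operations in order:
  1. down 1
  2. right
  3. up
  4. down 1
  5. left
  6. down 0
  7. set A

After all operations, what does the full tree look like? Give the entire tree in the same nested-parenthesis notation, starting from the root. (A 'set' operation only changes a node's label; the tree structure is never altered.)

Step 1 (down 1): focus=Z path=1 depth=1 children=[] left=['B'] right=['D', 'O'] parent=P
Step 2 (right): focus=D path=2 depth=1 children=['T'] left=['B', 'Z'] right=['O'] parent=P
Step 3 (up): focus=P path=root depth=0 children=['B', 'Z', 'D', 'O'] (at root)
Step 4 (down 1): focus=Z path=1 depth=1 children=[] left=['B'] right=['D', 'O'] parent=P
Step 5 (left): focus=B path=0 depth=1 children=['X'] left=[] right=['Z', 'D', 'O'] parent=P
Step 6 (down 0): focus=X path=0/0 depth=2 children=[] left=[] right=[] parent=B
Step 7 (set A): focus=A path=0/0 depth=2 children=[] left=[] right=[] parent=B

Answer: P(B(A) Z D(T(H K)) O)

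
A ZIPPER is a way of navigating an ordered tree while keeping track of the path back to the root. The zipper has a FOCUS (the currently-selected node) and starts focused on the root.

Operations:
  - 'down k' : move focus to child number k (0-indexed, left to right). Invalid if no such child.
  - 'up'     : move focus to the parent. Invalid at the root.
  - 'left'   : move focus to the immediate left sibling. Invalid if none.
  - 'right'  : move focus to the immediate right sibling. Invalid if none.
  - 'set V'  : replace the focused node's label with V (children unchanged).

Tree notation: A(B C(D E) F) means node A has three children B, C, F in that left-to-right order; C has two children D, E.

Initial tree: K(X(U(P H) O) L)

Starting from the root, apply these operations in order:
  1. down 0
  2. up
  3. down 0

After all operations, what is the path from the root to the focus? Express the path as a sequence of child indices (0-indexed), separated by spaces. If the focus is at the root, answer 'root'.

Answer: 0

Derivation:
Step 1 (down 0): focus=X path=0 depth=1 children=['U', 'O'] left=[] right=['L'] parent=K
Step 2 (up): focus=K path=root depth=0 children=['X', 'L'] (at root)
Step 3 (down 0): focus=X path=0 depth=1 children=['U', 'O'] left=[] right=['L'] parent=K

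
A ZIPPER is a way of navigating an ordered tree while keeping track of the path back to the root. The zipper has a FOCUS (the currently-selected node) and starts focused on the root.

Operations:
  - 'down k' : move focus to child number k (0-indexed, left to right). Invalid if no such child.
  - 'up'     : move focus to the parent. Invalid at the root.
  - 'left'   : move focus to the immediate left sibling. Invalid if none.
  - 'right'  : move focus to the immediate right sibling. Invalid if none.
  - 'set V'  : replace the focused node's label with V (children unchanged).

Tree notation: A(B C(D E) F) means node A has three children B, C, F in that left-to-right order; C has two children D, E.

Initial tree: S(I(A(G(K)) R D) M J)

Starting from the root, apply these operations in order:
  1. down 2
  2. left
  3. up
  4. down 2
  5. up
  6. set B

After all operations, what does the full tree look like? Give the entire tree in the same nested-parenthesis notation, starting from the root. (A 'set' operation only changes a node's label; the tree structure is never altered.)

Step 1 (down 2): focus=J path=2 depth=1 children=[] left=['I', 'M'] right=[] parent=S
Step 2 (left): focus=M path=1 depth=1 children=[] left=['I'] right=['J'] parent=S
Step 3 (up): focus=S path=root depth=0 children=['I', 'M', 'J'] (at root)
Step 4 (down 2): focus=J path=2 depth=1 children=[] left=['I', 'M'] right=[] parent=S
Step 5 (up): focus=S path=root depth=0 children=['I', 'M', 'J'] (at root)
Step 6 (set B): focus=B path=root depth=0 children=['I', 'M', 'J'] (at root)

Answer: B(I(A(G(K)) R D) M J)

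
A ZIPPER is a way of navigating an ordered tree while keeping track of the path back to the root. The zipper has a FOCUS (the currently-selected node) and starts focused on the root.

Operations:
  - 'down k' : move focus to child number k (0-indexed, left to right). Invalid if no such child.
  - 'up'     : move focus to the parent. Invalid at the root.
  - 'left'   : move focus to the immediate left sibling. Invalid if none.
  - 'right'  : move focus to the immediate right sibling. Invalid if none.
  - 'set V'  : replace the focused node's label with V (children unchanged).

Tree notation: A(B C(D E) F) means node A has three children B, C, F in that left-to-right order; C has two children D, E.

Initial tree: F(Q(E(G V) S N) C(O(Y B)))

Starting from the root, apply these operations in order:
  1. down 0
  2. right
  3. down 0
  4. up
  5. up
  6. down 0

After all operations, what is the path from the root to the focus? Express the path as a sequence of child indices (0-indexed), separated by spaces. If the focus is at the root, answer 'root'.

Step 1 (down 0): focus=Q path=0 depth=1 children=['E', 'S', 'N'] left=[] right=['C'] parent=F
Step 2 (right): focus=C path=1 depth=1 children=['O'] left=['Q'] right=[] parent=F
Step 3 (down 0): focus=O path=1/0 depth=2 children=['Y', 'B'] left=[] right=[] parent=C
Step 4 (up): focus=C path=1 depth=1 children=['O'] left=['Q'] right=[] parent=F
Step 5 (up): focus=F path=root depth=0 children=['Q', 'C'] (at root)
Step 6 (down 0): focus=Q path=0 depth=1 children=['E', 'S', 'N'] left=[] right=['C'] parent=F

Answer: 0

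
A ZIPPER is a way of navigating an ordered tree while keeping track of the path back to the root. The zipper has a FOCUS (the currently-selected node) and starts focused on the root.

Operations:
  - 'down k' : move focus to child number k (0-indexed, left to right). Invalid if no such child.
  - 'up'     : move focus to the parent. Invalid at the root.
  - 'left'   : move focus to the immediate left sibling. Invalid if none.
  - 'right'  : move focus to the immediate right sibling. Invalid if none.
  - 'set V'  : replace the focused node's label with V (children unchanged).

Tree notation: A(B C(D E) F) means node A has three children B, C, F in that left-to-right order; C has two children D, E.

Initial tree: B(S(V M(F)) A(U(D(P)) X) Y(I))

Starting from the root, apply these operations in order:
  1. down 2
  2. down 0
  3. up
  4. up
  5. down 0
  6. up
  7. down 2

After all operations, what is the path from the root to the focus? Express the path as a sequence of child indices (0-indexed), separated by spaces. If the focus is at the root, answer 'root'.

Answer: 2

Derivation:
Step 1 (down 2): focus=Y path=2 depth=1 children=['I'] left=['S', 'A'] right=[] parent=B
Step 2 (down 0): focus=I path=2/0 depth=2 children=[] left=[] right=[] parent=Y
Step 3 (up): focus=Y path=2 depth=1 children=['I'] left=['S', 'A'] right=[] parent=B
Step 4 (up): focus=B path=root depth=0 children=['S', 'A', 'Y'] (at root)
Step 5 (down 0): focus=S path=0 depth=1 children=['V', 'M'] left=[] right=['A', 'Y'] parent=B
Step 6 (up): focus=B path=root depth=0 children=['S', 'A', 'Y'] (at root)
Step 7 (down 2): focus=Y path=2 depth=1 children=['I'] left=['S', 'A'] right=[] parent=B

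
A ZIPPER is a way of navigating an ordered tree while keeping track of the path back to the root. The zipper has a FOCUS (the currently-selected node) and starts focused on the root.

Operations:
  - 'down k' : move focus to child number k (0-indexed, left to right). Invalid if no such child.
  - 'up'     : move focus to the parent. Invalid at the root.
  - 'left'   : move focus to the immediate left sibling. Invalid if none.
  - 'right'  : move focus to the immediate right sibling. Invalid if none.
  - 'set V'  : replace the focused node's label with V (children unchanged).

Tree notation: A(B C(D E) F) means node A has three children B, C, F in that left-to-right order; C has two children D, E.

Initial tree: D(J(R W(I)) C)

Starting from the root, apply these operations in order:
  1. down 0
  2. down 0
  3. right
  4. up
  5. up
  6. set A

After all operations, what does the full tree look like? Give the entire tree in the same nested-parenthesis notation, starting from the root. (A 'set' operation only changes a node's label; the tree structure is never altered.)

Answer: A(J(R W(I)) C)

Derivation:
Step 1 (down 0): focus=J path=0 depth=1 children=['R', 'W'] left=[] right=['C'] parent=D
Step 2 (down 0): focus=R path=0/0 depth=2 children=[] left=[] right=['W'] parent=J
Step 3 (right): focus=W path=0/1 depth=2 children=['I'] left=['R'] right=[] parent=J
Step 4 (up): focus=J path=0 depth=1 children=['R', 'W'] left=[] right=['C'] parent=D
Step 5 (up): focus=D path=root depth=0 children=['J', 'C'] (at root)
Step 6 (set A): focus=A path=root depth=0 children=['J', 'C'] (at root)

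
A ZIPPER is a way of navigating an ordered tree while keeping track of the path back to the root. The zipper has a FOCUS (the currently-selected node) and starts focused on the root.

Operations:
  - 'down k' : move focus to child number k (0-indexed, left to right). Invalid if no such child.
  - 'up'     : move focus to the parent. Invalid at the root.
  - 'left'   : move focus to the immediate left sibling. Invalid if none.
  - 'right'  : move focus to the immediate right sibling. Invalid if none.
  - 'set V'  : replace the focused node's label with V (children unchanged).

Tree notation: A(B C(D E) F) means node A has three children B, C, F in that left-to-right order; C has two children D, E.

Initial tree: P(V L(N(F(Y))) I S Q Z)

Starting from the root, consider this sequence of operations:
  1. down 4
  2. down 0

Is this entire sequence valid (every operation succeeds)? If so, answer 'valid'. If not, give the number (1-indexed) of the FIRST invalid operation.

Answer: 2

Derivation:
Step 1 (down 4): focus=Q path=4 depth=1 children=[] left=['V', 'L', 'I', 'S'] right=['Z'] parent=P
Step 2 (down 0): INVALID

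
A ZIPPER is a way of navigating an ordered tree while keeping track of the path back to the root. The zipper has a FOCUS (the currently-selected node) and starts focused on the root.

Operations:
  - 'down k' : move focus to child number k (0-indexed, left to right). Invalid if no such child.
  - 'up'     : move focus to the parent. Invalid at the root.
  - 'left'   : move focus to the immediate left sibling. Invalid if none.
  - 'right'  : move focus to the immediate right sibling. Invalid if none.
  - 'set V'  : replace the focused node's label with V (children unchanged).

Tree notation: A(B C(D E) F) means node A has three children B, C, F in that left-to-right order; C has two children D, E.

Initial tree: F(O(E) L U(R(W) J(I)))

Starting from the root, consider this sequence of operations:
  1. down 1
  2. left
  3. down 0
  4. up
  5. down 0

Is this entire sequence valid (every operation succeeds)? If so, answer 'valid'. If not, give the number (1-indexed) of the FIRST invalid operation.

Answer: valid

Derivation:
Step 1 (down 1): focus=L path=1 depth=1 children=[] left=['O'] right=['U'] parent=F
Step 2 (left): focus=O path=0 depth=1 children=['E'] left=[] right=['L', 'U'] parent=F
Step 3 (down 0): focus=E path=0/0 depth=2 children=[] left=[] right=[] parent=O
Step 4 (up): focus=O path=0 depth=1 children=['E'] left=[] right=['L', 'U'] parent=F
Step 5 (down 0): focus=E path=0/0 depth=2 children=[] left=[] right=[] parent=O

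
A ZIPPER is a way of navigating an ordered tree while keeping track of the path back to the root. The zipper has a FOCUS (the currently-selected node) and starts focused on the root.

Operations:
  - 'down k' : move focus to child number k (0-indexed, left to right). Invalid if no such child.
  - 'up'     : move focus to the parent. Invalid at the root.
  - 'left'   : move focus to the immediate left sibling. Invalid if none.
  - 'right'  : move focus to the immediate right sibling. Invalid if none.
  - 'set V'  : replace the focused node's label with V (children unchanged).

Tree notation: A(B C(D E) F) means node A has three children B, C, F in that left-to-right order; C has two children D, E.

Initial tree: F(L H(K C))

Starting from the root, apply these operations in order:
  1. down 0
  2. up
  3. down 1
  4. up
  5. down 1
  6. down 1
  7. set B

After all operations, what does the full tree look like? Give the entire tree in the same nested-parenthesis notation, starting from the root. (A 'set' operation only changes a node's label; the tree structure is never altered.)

Answer: F(L H(K B))

Derivation:
Step 1 (down 0): focus=L path=0 depth=1 children=[] left=[] right=['H'] parent=F
Step 2 (up): focus=F path=root depth=0 children=['L', 'H'] (at root)
Step 3 (down 1): focus=H path=1 depth=1 children=['K', 'C'] left=['L'] right=[] parent=F
Step 4 (up): focus=F path=root depth=0 children=['L', 'H'] (at root)
Step 5 (down 1): focus=H path=1 depth=1 children=['K', 'C'] left=['L'] right=[] parent=F
Step 6 (down 1): focus=C path=1/1 depth=2 children=[] left=['K'] right=[] parent=H
Step 7 (set B): focus=B path=1/1 depth=2 children=[] left=['K'] right=[] parent=H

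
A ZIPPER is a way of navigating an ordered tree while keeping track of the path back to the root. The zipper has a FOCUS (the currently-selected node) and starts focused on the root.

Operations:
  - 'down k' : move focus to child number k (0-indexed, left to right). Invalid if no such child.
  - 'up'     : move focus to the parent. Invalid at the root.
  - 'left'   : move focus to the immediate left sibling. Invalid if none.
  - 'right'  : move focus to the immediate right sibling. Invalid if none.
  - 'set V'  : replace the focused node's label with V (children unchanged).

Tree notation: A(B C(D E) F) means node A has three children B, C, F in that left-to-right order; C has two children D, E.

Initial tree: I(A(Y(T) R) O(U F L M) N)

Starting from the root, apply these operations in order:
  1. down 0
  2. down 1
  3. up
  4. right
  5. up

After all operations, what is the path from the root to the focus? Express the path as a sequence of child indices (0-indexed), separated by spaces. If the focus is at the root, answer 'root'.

Answer: root

Derivation:
Step 1 (down 0): focus=A path=0 depth=1 children=['Y', 'R'] left=[] right=['O', 'N'] parent=I
Step 2 (down 1): focus=R path=0/1 depth=2 children=[] left=['Y'] right=[] parent=A
Step 3 (up): focus=A path=0 depth=1 children=['Y', 'R'] left=[] right=['O', 'N'] parent=I
Step 4 (right): focus=O path=1 depth=1 children=['U', 'F', 'L', 'M'] left=['A'] right=['N'] parent=I
Step 5 (up): focus=I path=root depth=0 children=['A', 'O', 'N'] (at root)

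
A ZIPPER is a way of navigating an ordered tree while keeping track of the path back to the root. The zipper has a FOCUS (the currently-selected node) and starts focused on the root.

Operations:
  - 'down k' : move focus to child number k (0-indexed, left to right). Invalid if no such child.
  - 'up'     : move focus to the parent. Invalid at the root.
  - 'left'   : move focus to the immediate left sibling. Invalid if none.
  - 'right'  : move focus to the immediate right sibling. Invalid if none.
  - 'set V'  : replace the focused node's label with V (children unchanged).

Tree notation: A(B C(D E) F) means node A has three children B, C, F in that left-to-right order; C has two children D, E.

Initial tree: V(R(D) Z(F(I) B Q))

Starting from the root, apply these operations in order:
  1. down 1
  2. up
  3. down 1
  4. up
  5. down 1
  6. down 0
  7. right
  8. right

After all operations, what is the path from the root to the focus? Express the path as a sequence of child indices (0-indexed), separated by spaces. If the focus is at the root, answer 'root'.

Step 1 (down 1): focus=Z path=1 depth=1 children=['F', 'B', 'Q'] left=['R'] right=[] parent=V
Step 2 (up): focus=V path=root depth=0 children=['R', 'Z'] (at root)
Step 3 (down 1): focus=Z path=1 depth=1 children=['F', 'B', 'Q'] left=['R'] right=[] parent=V
Step 4 (up): focus=V path=root depth=0 children=['R', 'Z'] (at root)
Step 5 (down 1): focus=Z path=1 depth=1 children=['F', 'B', 'Q'] left=['R'] right=[] parent=V
Step 6 (down 0): focus=F path=1/0 depth=2 children=['I'] left=[] right=['B', 'Q'] parent=Z
Step 7 (right): focus=B path=1/1 depth=2 children=[] left=['F'] right=['Q'] parent=Z
Step 8 (right): focus=Q path=1/2 depth=2 children=[] left=['F', 'B'] right=[] parent=Z

Answer: 1 2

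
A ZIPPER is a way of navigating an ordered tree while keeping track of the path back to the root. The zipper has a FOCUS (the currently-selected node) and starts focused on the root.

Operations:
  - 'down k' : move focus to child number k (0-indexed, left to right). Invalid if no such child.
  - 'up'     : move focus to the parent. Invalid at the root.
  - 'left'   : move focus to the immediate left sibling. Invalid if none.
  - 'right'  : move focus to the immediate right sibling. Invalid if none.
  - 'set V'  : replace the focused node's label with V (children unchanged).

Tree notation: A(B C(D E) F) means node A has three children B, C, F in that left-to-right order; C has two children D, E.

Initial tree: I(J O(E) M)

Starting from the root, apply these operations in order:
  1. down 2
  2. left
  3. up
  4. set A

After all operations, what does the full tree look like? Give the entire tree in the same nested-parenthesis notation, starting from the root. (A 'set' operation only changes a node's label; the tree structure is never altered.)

Step 1 (down 2): focus=M path=2 depth=1 children=[] left=['J', 'O'] right=[] parent=I
Step 2 (left): focus=O path=1 depth=1 children=['E'] left=['J'] right=['M'] parent=I
Step 3 (up): focus=I path=root depth=0 children=['J', 'O', 'M'] (at root)
Step 4 (set A): focus=A path=root depth=0 children=['J', 'O', 'M'] (at root)

Answer: A(J O(E) M)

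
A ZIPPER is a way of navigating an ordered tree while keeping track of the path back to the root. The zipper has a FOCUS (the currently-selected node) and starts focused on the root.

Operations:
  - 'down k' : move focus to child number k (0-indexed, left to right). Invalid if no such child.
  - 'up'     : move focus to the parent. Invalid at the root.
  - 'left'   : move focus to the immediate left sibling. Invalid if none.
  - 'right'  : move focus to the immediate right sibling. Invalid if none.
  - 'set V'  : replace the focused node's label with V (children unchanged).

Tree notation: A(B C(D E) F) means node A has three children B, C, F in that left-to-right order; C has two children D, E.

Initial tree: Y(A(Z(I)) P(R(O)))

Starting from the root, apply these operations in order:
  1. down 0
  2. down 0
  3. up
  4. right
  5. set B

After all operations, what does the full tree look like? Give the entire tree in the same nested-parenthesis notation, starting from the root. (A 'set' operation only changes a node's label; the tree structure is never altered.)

Answer: Y(A(Z(I)) B(R(O)))

Derivation:
Step 1 (down 0): focus=A path=0 depth=1 children=['Z'] left=[] right=['P'] parent=Y
Step 2 (down 0): focus=Z path=0/0 depth=2 children=['I'] left=[] right=[] parent=A
Step 3 (up): focus=A path=0 depth=1 children=['Z'] left=[] right=['P'] parent=Y
Step 4 (right): focus=P path=1 depth=1 children=['R'] left=['A'] right=[] parent=Y
Step 5 (set B): focus=B path=1 depth=1 children=['R'] left=['A'] right=[] parent=Y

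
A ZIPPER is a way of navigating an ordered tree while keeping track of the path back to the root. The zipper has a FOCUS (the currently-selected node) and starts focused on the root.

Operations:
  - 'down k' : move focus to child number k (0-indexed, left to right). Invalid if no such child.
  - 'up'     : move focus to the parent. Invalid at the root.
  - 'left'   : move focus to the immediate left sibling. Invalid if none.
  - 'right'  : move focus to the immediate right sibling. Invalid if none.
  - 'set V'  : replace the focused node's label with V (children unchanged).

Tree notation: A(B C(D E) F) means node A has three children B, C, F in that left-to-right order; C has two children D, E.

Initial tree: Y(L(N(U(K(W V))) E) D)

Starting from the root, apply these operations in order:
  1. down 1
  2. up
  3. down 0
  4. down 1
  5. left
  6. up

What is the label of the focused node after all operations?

Answer: L

Derivation:
Step 1 (down 1): focus=D path=1 depth=1 children=[] left=['L'] right=[] parent=Y
Step 2 (up): focus=Y path=root depth=0 children=['L', 'D'] (at root)
Step 3 (down 0): focus=L path=0 depth=1 children=['N', 'E'] left=[] right=['D'] parent=Y
Step 4 (down 1): focus=E path=0/1 depth=2 children=[] left=['N'] right=[] parent=L
Step 5 (left): focus=N path=0/0 depth=2 children=['U'] left=[] right=['E'] parent=L
Step 6 (up): focus=L path=0 depth=1 children=['N', 'E'] left=[] right=['D'] parent=Y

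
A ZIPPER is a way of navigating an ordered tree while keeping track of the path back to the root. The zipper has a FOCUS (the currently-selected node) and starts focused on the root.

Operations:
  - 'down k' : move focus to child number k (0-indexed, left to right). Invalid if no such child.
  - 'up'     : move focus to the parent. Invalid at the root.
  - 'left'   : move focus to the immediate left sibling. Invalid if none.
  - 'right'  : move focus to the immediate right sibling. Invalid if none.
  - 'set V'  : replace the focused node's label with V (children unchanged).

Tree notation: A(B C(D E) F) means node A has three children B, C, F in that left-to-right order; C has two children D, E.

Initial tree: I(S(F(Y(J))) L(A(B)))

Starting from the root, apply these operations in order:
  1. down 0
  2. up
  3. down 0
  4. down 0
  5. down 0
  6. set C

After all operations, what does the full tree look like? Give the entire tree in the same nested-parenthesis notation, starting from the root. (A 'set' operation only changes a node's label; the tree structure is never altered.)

Step 1 (down 0): focus=S path=0 depth=1 children=['F'] left=[] right=['L'] parent=I
Step 2 (up): focus=I path=root depth=0 children=['S', 'L'] (at root)
Step 3 (down 0): focus=S path=0 depth=1 children=['F'] left=[] right=['L'] parent=I
Step 4 (down 0): focus=F path=0/0 depth=2 children=['Y'] left=[] right=[] parent=S
Step 5 (down 0): focus=Y path=0/0/0 depth=3 children=['J'] left=[] right=[] parent=F
Step 6 (set C): focus=C path=0/0/0 depth=3 children=['J'] left=[] right=[] parent=F

Answer: I(S(F(C(J))) L(A(B)))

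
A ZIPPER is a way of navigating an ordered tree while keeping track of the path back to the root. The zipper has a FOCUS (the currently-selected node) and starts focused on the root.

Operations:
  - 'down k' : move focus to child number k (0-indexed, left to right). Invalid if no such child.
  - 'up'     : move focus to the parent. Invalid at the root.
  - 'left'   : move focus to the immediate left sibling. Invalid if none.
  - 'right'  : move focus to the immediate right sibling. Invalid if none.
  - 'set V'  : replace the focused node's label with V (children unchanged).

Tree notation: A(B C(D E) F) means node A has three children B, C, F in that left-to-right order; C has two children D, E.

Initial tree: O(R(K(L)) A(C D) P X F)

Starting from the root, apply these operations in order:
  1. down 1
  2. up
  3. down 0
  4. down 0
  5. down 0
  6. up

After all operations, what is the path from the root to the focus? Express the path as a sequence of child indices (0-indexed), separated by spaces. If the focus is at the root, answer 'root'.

Step 1 (down 1): focus=A path=1 depth=1 children=['C', 'D'] left=['R'] right=['P', 'X', 'F'] parent=O
Step 2 (up): focus=O path=root depth=0 children=['R', 'A', 'P', 'X', 'F'] (at root)
Step 3 (down 0): focus=R path=0 depth=1 children=['K'] left=[] right=['A', 'P', 'X', 'F'] parent=O
Step 4 (down 0): focus=K path=0/0 depth=2 children=['L'] left=[] right=[] parent=R
Step 5 (down 0): focus=L path=0/0/0 depth=3 children=[] left=[] right=[] parent=K
Step 6 (up): focus=K path=0/0 depth=2 children=['L'] left=[] right=[] parent=R

Answer: 0 0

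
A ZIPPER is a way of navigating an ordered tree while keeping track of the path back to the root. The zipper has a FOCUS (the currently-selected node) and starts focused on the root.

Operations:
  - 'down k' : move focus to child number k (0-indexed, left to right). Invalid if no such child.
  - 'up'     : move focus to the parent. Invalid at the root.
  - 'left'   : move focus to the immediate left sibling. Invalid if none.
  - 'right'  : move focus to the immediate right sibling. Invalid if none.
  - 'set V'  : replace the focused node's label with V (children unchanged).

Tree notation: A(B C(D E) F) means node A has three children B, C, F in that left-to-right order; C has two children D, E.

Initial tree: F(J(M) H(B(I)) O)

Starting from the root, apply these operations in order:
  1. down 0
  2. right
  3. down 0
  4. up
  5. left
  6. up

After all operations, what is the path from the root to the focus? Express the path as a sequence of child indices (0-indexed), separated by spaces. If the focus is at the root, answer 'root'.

Answer: root

Derivation:
Step 1 (down 0): focus=J path=0 depth=1 children=['M'] left=[] right=['H', 'O'] parent=F
Step 2 (right): focus=H path=1 depth=1 children=['B'] left=['J'] right=['O'] parent=F
Step 3 (down 0): focus=B path=1/0 depth=2 children=['I'] left=[] right=[] parent=H
Step 4 (up): focus=H path=1 depth=1 children=['B'] left=['J'] right=['O'] parent=F
Step 5 (left): focus=J path=0 depth=1 children=['M'] left=[] right=['H', 'O'] parent=F
Step 6 (up): focus=F path=root depth=0 children=['J', 'H', 'O'] (at root)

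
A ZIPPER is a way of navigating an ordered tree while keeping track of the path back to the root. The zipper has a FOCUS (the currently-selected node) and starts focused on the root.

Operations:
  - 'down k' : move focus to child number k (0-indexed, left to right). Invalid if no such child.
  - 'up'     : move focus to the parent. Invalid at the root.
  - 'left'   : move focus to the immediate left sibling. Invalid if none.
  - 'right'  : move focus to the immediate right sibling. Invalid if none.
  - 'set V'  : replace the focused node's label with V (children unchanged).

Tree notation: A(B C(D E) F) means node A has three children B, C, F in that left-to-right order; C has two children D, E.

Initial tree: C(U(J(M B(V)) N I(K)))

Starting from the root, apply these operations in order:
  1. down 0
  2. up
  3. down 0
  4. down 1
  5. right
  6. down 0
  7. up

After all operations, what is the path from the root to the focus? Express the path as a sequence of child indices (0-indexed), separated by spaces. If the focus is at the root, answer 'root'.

Step 1 (down 0): focus=U path=0 depth=1 children=['J', 'N', 'I'] left=[] right=[] parent=C
Step 2 (up): focus=C path=root depth=0 children=['U'] (at root)
Step 3 (down 0): focus=U path=0 depth=1 children=['J', 'N', 'I'] left=[] right=[] parent=C
Step 4 (down 1): focus=N path=0/1 depth=2 children=[] left=['J'] right=['I'] parent=U
Step 5 (right): focus=I path=0/2 depth=2 children=['K'] left=['J', 'N'] right=[] parent=U
Step 6 (down 0): focus=K path=0/2/0 depth=3 children=[] left=[] right=[] parent=I
Step 7 (up): focus=I path=0/2 depth=2 children=['K'] left=['J', 'N'] right=[] parent=U

Answer: 0 2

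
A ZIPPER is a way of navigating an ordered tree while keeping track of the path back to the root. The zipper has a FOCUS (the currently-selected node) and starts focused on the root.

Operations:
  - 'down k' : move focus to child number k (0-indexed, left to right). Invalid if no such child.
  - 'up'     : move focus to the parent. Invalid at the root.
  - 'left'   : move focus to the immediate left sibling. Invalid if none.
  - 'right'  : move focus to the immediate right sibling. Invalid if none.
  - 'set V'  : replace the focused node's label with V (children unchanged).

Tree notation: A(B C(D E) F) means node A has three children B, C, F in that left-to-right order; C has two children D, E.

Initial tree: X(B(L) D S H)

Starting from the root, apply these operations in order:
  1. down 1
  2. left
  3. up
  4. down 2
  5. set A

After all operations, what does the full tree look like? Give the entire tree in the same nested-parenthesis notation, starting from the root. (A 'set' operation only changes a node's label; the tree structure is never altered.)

Step 1 (down 1): focus=D path=1 depth=1 children=[] left=['B'] right=['S', 'H'] parent=X
Step 2 (left): focus=B path=0 depth=1 children=['L'] left=[] right=['D', 'S', 'H'] parent=X
Step 3 (up): focus=X path=root depth=0 children=['B', 'D', 'S', 'H'] (at root)
Step 4 (down 2): focus=S path=2 depth=1 children=[] left=['B', 'D'] right=['H'] parent=X
Step 5 (set A): focus=A path=2 depth=1 children=[] left=['B', 'D'] right=['H'] parent=X

Answer: X(B(L) D A H)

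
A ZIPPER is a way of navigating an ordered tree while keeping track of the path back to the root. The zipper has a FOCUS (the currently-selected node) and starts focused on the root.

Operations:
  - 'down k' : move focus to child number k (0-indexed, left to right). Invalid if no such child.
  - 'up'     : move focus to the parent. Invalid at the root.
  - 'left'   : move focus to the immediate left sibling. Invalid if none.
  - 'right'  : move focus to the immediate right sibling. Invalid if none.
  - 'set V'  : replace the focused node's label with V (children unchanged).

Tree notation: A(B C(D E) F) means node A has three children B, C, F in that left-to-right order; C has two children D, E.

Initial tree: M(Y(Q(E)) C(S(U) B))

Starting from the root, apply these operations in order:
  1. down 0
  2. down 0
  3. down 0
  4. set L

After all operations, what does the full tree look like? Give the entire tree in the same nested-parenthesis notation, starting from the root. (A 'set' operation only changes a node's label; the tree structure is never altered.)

Step 1 (down 0): focus=Y path=0 depth=1 children=['Q'] left=[] right=['C'] parent=M
Step 2 (down 0): focus=Q path=0/0 depth=2 children=['E'] left=[] right=[] parent=Y
Step 3 (down 0): focus=E path=0/0/0 depth=3 children=[] left=[] right=[] parent=Q
Step 4 (set L): focus=L path=0/0/0 depth=3 children=[] left=[] right=[] parent=Q

Answer: M(Y(Q(L)) C(S(U) B))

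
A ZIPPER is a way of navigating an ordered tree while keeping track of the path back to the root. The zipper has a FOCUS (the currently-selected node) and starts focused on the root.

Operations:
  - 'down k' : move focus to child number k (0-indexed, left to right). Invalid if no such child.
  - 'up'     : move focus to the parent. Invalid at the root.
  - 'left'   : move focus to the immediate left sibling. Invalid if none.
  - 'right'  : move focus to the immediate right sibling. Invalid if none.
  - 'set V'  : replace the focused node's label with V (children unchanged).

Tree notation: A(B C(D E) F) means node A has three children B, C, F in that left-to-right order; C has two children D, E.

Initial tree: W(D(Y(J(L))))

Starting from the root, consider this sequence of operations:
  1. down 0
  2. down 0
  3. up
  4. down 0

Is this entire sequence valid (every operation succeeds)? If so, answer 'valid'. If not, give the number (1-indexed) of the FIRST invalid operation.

Answer: valid

Derivation:
Step 1 (down 0): focus=D path=0 depth=1 children=['Y'] left=[] right=[] parent=W
Step 2 (down 0): focus=Y path=0/0 depth=2 children=['J'] left=[] right=[] parent=D
Step 3 (up): focus=D path=0 depth=1 children=['Y'] left=[] right=[] parent=W
Step 4 (down 0): focus=Y path=0/0 depth=2 children=['J'] left=[] right=[] parent=D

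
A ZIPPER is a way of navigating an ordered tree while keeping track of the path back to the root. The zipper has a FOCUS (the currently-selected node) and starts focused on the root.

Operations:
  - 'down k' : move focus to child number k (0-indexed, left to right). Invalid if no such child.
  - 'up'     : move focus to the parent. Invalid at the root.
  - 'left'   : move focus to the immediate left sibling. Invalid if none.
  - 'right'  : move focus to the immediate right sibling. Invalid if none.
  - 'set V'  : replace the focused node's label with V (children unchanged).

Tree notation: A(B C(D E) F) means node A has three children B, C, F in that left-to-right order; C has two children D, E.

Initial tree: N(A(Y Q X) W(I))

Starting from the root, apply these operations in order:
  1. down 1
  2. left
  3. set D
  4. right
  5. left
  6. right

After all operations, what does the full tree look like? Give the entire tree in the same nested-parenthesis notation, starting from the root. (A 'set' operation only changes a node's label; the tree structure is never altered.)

Answer: N(D(Y Q X) W(I))

Derivation:
Step 1 (down 1): focus=W path=1 depth=1 children=['I'] left=['A'] right=[] parent=N
Step 2 (left): focus=A path=0 depth=1 children=['Y', 'Q', 'X'] left=[] right=['W'] parent=N
Step 3 (set D): focus=D path=0 depth=1 children=['Y', 'Q', 'X'] left=[] right=['W'] parent=N
Step 4 (right): focus=W path=1 depth=1 children=['I'] left=['D'] right=[] parent=N
Step 5 (left): focus=D path=0 depth=1 children=['Y', 'Q', 'X'] left=[] right=['W'] parent=N
Step 6 (right): focus=W path=1 depth=1 children=['I'] left=['D'] right=[] parent=N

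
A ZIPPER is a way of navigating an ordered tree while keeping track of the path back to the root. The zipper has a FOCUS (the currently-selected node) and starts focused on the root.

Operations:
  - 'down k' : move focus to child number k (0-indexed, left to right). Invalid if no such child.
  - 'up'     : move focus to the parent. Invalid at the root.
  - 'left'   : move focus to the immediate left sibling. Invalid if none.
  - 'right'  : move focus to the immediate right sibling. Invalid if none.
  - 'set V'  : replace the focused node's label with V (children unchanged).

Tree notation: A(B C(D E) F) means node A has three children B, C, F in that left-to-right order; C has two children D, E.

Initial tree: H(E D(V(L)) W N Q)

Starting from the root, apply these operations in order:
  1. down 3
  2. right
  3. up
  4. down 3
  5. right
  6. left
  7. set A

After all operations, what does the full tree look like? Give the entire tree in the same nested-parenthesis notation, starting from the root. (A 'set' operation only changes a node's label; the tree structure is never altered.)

Answer: H(E D(V(L)) W A Q)

Derivation:
Step 1 (down 3): focus=N path=3 depth=1 children=[] left=['E', 'D', 'W'] right=['Q'] parent=H
Step 2 (right): focus=Q path=4 depth=1 children=[] left=['E', 'D', 'W', 'N'] right=[] parent=H
Step 3 (up): focus=H path=root depth=0 children=['E', 'D', 'W', 'N', 'Q'] (at root)
Step 4 (down 3): focus=N path=3 depth=1 children=[] left=['E', 'D', 'W'] right=['Q'] parent=H
Step 5 (right): focus=Q path=4 depth=1 children=[] left=['E', 'D', 'W', 'N'] right=[] parent=H
Step 6 (left): focus=N path=3 depth=1 children=[] left=['E', 'D', 'W'] right=['Q'] parent=H
Step 7 (set A): focus=A path=3 depth=1 children=[] left=['E', 'D', 'W'] right=['Q'] parent=H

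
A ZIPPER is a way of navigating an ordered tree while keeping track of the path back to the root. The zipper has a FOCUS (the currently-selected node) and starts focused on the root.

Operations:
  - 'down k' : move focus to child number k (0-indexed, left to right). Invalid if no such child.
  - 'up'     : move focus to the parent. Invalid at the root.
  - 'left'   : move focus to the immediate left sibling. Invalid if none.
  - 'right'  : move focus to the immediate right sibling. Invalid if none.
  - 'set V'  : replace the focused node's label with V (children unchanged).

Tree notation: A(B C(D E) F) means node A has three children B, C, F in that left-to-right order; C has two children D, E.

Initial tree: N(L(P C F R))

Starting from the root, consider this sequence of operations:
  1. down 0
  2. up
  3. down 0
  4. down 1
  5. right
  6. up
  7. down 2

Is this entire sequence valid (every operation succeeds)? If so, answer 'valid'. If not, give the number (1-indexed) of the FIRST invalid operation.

Answer: valid

Derivation:
Step 1 (down 0): focus=L path=0 depth=1 children=['P', 'C', 'F', 'R'] left=[] right=[] parent=N
Step 2 (up): focus=N path=root depth=0 children=['L'] (at root)
Step 3 (down 0): focus=L path=0 depth=1 children=['P', 'C', 'F', 'R'] left=[] right=[] parent=N
Step 4 (down 1): focus=C path=0/1 depth=2 children=[] left=['P'] right=['F', 'R'] parent=L
Step 5 (right): focus=F path=0/2 depth=2 children=[] left=['P', 'C'] right=['R'] parent=L
Step 6 (up): focus=L path=0 depth=1 children=['P', 'C', 'F', 'R'] left=[] right=[] parent=N
Step 7 (down 2): focus=F path=0/2 depth=2 children=[] left=['P', 'C'] right=['R'] parent=L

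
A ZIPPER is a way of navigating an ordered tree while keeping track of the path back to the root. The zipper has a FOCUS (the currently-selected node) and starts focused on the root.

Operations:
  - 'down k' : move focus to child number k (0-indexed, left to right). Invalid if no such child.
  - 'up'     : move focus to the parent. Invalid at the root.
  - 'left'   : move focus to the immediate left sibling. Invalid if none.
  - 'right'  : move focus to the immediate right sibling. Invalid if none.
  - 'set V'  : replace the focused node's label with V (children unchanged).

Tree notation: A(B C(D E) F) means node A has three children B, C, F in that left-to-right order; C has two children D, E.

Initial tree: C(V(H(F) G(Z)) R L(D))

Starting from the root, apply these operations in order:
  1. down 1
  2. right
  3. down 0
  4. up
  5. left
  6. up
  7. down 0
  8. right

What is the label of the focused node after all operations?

Answer: R

Derivation:
Step 1 (down 1): focus=R path=1 depth=1 children=[] left=['V'] right=['L'] parent=C
Step 2 (right): focus=L path=2 depth=1 children=['D'] left=['V', 'R'] right=[] parent=C
Step 3 (down 0): focus=D path=2/0 depth=2 children=[] left=[] right=[] parent=L
Step 4 (up): focus=L path=2 depth=1 children=['D'] left=['V', 'R'] right=[] parent=C
Step 5 (left): focus=R path=1 depth=1 children=[] left=['V'] right=['L'] parent=C
Step 6 (up): focus=C path=root depth=0 children=['V', 'R', 'L'] (at root)
Step 7 (down 0): focus=V path=0 depth=1 children=['H', 'G'] left=[] right=['R', 'L'] parent=C
Step 8 (right): focus=R path=1 depth=1 children=[] left=['V'] right=['L'] parent=C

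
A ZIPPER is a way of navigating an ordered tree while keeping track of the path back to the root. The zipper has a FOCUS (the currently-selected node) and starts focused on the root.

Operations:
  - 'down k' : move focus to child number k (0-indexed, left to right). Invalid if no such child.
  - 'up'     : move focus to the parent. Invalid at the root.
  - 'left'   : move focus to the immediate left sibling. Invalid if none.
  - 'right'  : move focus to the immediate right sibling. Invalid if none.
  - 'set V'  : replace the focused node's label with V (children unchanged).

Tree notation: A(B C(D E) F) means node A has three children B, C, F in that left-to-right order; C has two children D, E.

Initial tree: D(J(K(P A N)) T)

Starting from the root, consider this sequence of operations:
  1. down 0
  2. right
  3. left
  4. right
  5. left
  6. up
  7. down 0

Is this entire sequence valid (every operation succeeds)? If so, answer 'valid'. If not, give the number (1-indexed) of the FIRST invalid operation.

Step 1 (down 0): focus=J path=0 depth=1 children=['K'] left=[] right=['T'] parent=D
Step 2 (right): focus=T path=1 depth=1 children=[] left=['J'] right=[] parent=D
Step 3 (left): focus=J path=0 depth=1 children=['K'] left=[] right=['T'] parent=D
Step 4 (right): focus=T path=1 depth=1 children=[] left=['J'] right=[] parent=D
Step 5 (left): focus=J path=0 depth=1 children=['K'] left=[] right=['T'] parent=D
Step 6 (up): focus=D path=root depth=0 children=['J', 'T'] (at root)
Step 7 (down 0): focus=J path=0 depth=1 children=['K'] left=[] right=['T'] parent=D

Answer: valid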